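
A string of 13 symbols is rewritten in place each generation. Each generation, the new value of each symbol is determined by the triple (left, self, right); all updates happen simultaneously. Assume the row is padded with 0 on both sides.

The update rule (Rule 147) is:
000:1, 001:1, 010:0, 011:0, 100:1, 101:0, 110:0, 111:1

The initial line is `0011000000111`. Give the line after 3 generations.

1100001101110

generation 1: 1100111111010
generation 2: 0011011110001
generation 3: 1100001101110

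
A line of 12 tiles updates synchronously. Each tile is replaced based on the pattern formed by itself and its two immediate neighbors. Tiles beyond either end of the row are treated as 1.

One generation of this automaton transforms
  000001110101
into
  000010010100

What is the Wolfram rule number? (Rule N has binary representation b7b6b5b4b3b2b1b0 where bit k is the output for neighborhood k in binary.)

70

position 6: 111 → 0  (bit 7 = 0)
position 7: 110 → 1  (bit 6 = 1)
position 8: 101 → 0  (bit 5 = 0)
position 0: 100 → 0  (bit 4 = 0)
position 5: 011 → 0  (bit 3 = 0)
position 9: 010 → 1  (bit 2 = 1)
position 4: 001 → 1  (bit 1 = 1)
position 1: 000 → 0  (bit 0 = 0)
bits b7..b0 = 01000110 = 70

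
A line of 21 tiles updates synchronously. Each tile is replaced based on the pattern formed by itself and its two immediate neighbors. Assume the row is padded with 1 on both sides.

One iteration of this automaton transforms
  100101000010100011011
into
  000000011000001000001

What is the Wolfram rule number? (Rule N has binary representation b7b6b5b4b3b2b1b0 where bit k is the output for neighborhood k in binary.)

129

position 20: 111 → 1  (bit 7 = 1)
position 0: 110 → 0  (bit 6 = 0)
position 4: 101 → 0  (bit 5 = 0)
position 1: 100 → 0  (bit 4 = 0)
position 16: 011 → 0  (bit 3 = 0)
position 3: 010 → 0  (bit 2 = 0)
position 2: 001 → 0  (bit 1 = 0)
position 7: 000 → 1  (bit 0 = 1)
bits b7..b0 = 10000001 = 129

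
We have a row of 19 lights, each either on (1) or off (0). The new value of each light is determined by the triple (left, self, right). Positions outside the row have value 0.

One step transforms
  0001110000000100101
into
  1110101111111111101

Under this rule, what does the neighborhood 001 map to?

At position 2 the neighborhood is 001; the next row has 1 there.

1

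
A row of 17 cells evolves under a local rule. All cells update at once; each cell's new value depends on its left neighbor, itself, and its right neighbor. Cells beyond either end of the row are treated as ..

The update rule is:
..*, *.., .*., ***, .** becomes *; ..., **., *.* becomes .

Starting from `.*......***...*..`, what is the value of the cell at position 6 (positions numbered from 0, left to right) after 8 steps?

***....***.*.***.
**.*..***..*.**.*
*..*****.***.*..*
*******..**..****
******.***.*****.
*****..**..****.*
****.***.*****..*
***..**..****.***
position 6 holds *

*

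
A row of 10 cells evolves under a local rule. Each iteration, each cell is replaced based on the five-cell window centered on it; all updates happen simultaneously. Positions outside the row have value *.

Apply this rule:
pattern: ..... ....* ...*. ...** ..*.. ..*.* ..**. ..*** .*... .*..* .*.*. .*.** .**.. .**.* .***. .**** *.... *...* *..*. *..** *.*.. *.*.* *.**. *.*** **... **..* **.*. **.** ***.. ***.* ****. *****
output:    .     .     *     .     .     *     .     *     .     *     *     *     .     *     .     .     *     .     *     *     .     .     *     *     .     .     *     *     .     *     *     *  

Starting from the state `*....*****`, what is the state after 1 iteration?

..*..*.***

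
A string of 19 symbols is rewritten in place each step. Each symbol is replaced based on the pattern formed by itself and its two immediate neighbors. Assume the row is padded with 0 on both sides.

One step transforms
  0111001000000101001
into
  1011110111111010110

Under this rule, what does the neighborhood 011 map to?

At position 1 the neighborhood is 011; the next row has 0 there.

0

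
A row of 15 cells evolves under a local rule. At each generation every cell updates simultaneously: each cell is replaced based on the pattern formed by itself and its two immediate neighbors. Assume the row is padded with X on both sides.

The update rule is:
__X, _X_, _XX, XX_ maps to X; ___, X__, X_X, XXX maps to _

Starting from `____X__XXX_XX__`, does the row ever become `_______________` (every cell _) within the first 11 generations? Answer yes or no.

generation 1: ___XX_XX_X_XX_X
generation 2: __XXX_XX_X_XX_X
generation 3: _XX_X_XX_X_XX_X
generation 4: _XX_X_XX_X_XX_X  (fixed point — unchanged through generation 11)
generation 11 is _XX_X_XX_X_XX_X, still not uniform _

no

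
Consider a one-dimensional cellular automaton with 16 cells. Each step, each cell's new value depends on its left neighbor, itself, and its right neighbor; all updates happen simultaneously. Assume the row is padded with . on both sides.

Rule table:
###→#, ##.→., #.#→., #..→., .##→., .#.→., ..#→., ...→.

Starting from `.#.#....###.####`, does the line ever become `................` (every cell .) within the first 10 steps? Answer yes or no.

yes

.........#...##.
................
all cells are . at step 2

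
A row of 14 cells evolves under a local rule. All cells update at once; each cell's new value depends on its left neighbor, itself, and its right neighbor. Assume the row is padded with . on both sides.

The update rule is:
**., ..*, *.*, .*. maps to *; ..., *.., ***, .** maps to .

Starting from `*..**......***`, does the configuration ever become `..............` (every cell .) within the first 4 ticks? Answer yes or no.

*.*.*.....*..*
*****....**.**
....*...*.**.*
...**..***.***
tick 4 is ...**..***.***, still not uniform .

no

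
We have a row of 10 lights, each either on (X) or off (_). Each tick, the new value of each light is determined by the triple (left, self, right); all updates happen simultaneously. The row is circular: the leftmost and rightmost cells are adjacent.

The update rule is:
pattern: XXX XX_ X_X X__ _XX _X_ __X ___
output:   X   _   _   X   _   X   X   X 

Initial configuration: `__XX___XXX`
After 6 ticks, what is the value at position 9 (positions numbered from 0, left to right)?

_

XX__XXX_X_
__XX_X__X_
XX___XXXXX
X_XXX_XXXX
___X___XXX
XXXXXXX_X_
position 9 holds _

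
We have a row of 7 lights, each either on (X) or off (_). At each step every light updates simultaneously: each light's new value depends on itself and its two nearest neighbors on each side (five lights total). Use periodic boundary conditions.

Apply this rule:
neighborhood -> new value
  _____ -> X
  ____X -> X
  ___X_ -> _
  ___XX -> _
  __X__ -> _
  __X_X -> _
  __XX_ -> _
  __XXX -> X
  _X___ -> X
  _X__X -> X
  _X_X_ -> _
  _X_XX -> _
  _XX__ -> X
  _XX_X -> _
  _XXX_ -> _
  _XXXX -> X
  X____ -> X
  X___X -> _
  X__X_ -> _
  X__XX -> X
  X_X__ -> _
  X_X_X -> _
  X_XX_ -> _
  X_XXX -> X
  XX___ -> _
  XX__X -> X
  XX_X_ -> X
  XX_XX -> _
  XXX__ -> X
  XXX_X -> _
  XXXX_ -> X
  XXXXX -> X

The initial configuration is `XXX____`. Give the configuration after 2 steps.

______X

X_X_XX_
______X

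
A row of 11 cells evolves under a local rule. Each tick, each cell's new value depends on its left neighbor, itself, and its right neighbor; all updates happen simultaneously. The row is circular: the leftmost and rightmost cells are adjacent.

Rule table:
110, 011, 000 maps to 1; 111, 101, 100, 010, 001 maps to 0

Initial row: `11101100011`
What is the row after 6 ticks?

10001101111

tick 1: 00101101010
tick 2: 10001100000
tick 3: 00101101110
tick 4: 10001101010
tick 5: 00101100000
tick 6: 10001101111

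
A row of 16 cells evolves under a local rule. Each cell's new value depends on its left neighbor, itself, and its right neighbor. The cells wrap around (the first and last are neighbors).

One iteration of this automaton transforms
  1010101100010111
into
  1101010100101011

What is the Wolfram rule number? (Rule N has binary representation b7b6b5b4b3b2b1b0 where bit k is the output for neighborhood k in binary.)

position 14: 111 → 1  (bit 7 = 1)
position 0: 110 → 1  (bit 6 = 1)
position 1: 101 → 1  (bit 5 = 1)
position 8: 100 → 0  (bit 4 = 0)
position 6: 011 → 0  (bit 3 = 0)
position 2: 010 → 0  (bit 2 = 0)
position 10: 001 → 1  (bit 1 = 1)
position 9: 000 → 0  (bit 0 = 0)
bits b7..b0 = 11100010 = 226

226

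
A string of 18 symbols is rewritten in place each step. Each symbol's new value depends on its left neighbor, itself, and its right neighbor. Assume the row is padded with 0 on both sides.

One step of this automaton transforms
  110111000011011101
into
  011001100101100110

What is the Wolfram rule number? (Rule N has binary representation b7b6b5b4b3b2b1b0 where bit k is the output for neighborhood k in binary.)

114

position 4: 111 → 0  (bit 7 = 0)
position 1: 110 → 1  (bit 6 = 1)
position 2: 101 → 1  (bit 5 = 1)
position 6: 100 → 1  (bit 4 = 1)
position 0: 011 → 0  (bit 3 = 0)
position 17: 010 → 0  (bit 2 = 0)
position 9: 001 → 1  (bit 1 = 1)
position 7: 000 → 0  (bit 0 = 0)
bits b7..b0 = 01110010 = 114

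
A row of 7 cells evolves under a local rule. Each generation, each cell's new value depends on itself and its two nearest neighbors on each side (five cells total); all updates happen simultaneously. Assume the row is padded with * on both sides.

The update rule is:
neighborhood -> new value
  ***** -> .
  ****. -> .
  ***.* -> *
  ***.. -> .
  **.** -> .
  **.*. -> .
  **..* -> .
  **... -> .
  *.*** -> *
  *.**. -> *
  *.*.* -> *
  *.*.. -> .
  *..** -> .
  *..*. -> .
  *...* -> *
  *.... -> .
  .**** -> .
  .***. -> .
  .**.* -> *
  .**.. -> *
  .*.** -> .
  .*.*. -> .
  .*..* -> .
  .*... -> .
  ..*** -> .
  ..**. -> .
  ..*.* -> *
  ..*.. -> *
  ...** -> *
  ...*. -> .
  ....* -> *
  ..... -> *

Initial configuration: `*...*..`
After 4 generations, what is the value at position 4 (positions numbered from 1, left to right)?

.

generation 1: ..*.*..
generation 2: ..*....
generation 3: ..*..**
generation 4: ..*....
position 4 holds .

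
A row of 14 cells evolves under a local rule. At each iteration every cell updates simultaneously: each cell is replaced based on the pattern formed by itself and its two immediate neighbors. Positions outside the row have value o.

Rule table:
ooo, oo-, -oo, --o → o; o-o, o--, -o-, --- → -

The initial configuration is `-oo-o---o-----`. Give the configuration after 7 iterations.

-oo----ooooooo

-oo----o-----o
-oo---o-----oo
-oo--o-----ooo
-oo-o-----oooo
-oo------ooooo
-oo-----oooooo
-oo----ooooooo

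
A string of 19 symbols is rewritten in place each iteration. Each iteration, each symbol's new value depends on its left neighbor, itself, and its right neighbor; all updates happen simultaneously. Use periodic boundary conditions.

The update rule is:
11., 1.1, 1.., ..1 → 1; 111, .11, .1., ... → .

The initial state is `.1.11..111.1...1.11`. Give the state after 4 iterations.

1.11.111.11.11.1.1.

1.1.111..11.1.1.1.1
11.1..111.11.1.1.1.
.11.11..11.11.1.1.1
1.11.111.11.11.1.1.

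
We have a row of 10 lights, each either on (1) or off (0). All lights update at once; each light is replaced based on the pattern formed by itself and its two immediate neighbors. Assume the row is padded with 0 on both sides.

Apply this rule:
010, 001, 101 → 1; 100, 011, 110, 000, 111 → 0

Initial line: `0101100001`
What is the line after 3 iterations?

1110000011
0000000100
0000001100

0000001100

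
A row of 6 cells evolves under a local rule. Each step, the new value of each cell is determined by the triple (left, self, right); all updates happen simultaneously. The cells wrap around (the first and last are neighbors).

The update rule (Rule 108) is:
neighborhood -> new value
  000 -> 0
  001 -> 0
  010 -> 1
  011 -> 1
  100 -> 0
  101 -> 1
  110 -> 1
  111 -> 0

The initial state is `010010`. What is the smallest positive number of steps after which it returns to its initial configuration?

step 1: 010010

1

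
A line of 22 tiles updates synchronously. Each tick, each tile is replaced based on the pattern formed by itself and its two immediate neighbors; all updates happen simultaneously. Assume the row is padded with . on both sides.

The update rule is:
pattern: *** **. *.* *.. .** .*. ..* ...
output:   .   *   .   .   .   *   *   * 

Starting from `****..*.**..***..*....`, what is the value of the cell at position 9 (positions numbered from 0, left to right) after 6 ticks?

...*.**..*.*..*.**.***
****..*.**.*.**..*...*
...*.**..*.*..*.**.***  (repeats tick 1; period 2)
tick 6: ****..*.**.*.**..*...*
position 9 holds *

*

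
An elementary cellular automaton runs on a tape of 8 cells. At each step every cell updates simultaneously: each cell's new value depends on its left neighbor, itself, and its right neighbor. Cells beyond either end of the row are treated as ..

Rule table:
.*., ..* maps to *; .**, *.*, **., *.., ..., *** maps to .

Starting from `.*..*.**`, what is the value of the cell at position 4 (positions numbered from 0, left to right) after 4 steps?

.

**.**...
........
........  (fixed point — unchanged through step 4)
position 4 holds .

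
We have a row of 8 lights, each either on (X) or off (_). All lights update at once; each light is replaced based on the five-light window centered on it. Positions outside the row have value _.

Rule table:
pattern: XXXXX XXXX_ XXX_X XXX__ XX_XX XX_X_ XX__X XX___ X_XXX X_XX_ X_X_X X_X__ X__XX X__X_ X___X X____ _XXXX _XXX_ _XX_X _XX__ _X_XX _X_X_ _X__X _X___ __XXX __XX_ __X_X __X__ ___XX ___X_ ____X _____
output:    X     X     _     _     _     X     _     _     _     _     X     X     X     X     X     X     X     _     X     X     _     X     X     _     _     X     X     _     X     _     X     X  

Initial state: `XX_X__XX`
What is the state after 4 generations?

generation 1: XXXXXXXX
generation 2: _XXXXXX_
generation 3: X_XXXX__
generation 4: X__XX__X

X__XX__X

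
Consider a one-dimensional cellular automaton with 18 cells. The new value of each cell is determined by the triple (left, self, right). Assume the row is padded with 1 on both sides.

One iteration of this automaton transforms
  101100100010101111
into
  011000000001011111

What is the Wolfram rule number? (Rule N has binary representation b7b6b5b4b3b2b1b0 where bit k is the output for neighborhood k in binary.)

position 15: 111 → 1  (bit 7 = 1)
position 0: 110 → 0  (bit 6 = 0)
position 1: 101 → 1  (bit 5 = 1)
position 4: 100 → 0  (bit 4 = 0)
position 2: 011 → 1  (bit 3 = 1)
position 6: 010 → 0  (bit 2 = 0)
position 5: 001 → 0  (bit 1 = 0)
position 8: 000 → 0  (bit 0 = 0)
bits b7..b0 = 10101000 = 168

168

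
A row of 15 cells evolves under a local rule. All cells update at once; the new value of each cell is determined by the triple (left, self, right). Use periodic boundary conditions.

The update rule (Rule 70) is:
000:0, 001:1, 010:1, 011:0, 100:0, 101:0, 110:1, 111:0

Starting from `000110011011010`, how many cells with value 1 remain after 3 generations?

7

generation 1: 001010101001010
generation 2: 011010101011010
generation 3: 101010101001010
count of 1: 7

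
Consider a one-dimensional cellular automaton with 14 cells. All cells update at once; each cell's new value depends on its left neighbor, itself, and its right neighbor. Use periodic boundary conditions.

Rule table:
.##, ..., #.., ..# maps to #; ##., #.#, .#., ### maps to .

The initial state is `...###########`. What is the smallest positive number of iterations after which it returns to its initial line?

28

####..........
#...##########
.####.........
##...#########
..####........
###...########
...####.......
####...#######
....####......
#####...######
.....####.....
######...#####
......####....
#######...####
.......####...
########...###
........####..
#########...##
.........####.
##########...#
..........####
###########...
#..........###
.###########..
##..........##
..###########.
###..........#
...###########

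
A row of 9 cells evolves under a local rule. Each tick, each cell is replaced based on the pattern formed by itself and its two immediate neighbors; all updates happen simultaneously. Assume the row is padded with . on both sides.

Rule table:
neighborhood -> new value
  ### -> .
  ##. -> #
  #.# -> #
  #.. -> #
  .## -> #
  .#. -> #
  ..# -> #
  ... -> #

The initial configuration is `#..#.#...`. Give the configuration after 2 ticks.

#.......#

#########
#.......#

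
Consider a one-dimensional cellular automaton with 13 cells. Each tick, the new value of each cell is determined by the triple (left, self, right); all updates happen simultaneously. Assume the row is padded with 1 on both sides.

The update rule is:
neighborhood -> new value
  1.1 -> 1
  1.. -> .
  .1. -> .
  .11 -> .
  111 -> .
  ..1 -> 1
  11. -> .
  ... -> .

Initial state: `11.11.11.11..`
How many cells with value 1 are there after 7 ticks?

5

..1..1..1...1
.1..1..1...1.
1..1..1...1.1
..1..1...1.1.
.1..1...1.1.1
1..1...1.1.1.
..1...1.1.1.1
count of 1: 5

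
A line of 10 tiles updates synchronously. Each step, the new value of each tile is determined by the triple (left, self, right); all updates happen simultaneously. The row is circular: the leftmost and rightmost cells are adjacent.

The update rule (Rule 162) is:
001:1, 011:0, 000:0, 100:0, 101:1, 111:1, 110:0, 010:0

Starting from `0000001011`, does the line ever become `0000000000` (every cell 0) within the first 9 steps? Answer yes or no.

no

0000010100
0000101000
0001010000
0010100000
0101000000
1010000000
0100000001
1000000010
0000000101
step 9 is 0000000101, still not uniform 0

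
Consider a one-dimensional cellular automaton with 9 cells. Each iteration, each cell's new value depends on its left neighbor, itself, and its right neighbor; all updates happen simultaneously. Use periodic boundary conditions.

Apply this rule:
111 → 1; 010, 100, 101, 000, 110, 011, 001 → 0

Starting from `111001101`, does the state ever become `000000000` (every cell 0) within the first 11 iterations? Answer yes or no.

yes

iteration 1: 110000000
iteration 2: 000000000
all cells are 0 at iteration 2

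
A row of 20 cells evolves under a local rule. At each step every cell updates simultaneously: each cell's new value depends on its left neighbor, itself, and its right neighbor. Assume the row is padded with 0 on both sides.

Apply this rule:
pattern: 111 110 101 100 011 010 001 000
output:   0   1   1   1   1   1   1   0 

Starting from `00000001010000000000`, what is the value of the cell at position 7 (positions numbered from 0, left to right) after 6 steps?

1

step 1: 00000011111000000000
step 2: 00000110001100000000
step 3: 00001111011110000000
step 4: 00011001110011000000
step 5: 00111111011111100000
step 6: 01100001110000110000
position 7 holds 1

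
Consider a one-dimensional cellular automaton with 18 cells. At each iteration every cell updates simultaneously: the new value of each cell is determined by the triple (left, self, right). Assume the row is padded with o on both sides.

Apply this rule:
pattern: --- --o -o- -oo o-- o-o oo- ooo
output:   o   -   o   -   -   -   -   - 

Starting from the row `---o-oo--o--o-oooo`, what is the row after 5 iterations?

-o-o-----o--o-----

-o-o-----o--o-----
-o-o-ooo-o--o-ooo-
-o-o-----o--o-----  (repeats iteration 1; period 2)
iteration 5: -o-o-----o--o-----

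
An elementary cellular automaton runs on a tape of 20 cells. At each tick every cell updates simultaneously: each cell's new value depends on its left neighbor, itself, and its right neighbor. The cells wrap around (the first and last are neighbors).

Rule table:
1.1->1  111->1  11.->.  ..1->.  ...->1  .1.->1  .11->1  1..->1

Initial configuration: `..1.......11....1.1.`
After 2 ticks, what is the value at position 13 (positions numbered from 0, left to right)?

tick 1: 1.1111111.1.111.1111
tick 2: .1111111.11111.11111
position 13 holds 1

1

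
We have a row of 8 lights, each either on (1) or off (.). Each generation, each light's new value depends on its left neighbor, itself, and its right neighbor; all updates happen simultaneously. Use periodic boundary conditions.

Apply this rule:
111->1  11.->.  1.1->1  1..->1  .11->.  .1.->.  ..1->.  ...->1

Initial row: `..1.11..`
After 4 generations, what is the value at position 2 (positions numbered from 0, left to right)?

.

generation 1: 1..1..11
generation 2: .1..1..1
generation 3: 1.1..1..
generation 4: .1.1..1.
position 2 holds .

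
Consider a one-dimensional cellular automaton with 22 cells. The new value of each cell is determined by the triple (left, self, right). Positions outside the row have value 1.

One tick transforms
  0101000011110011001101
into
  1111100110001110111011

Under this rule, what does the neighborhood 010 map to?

1

At position 1 the neighborhood is 010; the next row has 1 there.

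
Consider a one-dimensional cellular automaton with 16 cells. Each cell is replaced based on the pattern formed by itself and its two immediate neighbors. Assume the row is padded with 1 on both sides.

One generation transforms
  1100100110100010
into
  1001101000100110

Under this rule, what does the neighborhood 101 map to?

0

At position 9 the neighborhood is 101; the next row has 0 there.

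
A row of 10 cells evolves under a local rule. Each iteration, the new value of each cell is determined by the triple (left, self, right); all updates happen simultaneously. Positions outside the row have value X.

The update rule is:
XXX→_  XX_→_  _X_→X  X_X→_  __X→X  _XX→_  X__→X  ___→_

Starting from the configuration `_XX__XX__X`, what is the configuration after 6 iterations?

XXX_XX_X__

___XX__XX_
X_X__XX___
__XXX__X_X
XX___XXX__
__X_X___XX
XXX_XX_X__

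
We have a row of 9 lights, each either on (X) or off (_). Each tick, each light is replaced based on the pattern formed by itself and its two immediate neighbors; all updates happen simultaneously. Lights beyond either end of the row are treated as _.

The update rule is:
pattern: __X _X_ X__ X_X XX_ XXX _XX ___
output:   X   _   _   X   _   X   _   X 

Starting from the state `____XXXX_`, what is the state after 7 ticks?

XXX__X__X

XXXX_XX__
_XX_X___X
X__X__XX_
__X__X___
XX__X__XX
___X__X__
XXX__X__X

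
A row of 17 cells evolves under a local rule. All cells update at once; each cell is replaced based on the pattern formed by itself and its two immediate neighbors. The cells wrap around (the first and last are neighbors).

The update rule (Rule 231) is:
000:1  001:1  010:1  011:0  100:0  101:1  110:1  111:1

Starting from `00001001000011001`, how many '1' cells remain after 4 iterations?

13

01111011011101011
10111101101111101
11011110110111110
01101111011011111
count of 1: 13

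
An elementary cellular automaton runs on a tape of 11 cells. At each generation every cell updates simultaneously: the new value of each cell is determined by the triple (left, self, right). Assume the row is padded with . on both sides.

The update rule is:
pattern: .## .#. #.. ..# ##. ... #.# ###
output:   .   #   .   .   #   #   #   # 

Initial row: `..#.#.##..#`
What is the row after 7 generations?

generation 1: #.####.#..#
generation 2: ##.#####..#
generation 3: .##.####..#
generation 4: ..##.###..#
generation 5: #..##.##..#
generation 6: #...##.#..#
generation 7: #.#..###..#

#.#..###..#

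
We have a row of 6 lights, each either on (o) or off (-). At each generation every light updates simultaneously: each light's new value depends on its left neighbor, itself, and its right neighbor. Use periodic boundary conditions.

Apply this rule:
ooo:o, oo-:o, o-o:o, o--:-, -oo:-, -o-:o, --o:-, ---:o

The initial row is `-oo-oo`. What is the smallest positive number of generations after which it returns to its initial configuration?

o-oo-o
oo-oo-
-oo-oo

3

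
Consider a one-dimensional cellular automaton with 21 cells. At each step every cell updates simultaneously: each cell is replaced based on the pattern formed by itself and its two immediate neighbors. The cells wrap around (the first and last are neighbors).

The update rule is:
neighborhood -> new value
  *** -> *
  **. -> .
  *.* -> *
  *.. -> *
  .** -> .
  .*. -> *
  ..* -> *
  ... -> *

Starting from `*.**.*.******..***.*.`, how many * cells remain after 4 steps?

**..***.****.**.*.***
*.**.*.*.**.*..***.**
.*..*****..****.*.*.*
****.***.**.**.******
count of *: 17

17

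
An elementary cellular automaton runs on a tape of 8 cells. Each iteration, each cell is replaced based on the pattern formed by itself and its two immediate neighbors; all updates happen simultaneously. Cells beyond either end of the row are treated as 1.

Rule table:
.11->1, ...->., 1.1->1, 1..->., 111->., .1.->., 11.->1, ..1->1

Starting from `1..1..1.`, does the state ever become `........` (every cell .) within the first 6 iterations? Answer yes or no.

1.1..1.1
11..1.11
.1.1.11.
1.1.1111
11.11...
.1111..1
iteration 6 is .1111..1, still not uniform .

no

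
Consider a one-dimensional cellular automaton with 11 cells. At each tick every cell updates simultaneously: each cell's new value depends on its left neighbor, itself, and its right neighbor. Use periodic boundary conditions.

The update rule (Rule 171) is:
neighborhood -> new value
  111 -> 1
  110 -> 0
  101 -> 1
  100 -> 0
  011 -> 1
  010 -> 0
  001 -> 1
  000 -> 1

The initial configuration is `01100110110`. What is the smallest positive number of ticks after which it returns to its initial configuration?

tick 1: 11001101100
tick 2: 10011011001
tick 3: 00110110011
tick 4: 01101100110
tick 5: 11011001100
tick 6: 10110011001
tick 7: 01100110011
tick 8: 11001100110
tick 9: 10011001101
tick 10: 00110011011
tick 11: 01100110110

11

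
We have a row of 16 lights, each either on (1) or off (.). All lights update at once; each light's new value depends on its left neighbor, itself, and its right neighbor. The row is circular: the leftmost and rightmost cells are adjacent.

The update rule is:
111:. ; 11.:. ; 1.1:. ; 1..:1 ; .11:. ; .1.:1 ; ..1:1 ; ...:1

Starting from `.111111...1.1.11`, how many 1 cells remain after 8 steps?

.......1111.1...
1111111.....1111
.......11111....
1111111.....1111  (repeats step 2; period 2)
step 8: 1111111.....1111
count of 1: 11

11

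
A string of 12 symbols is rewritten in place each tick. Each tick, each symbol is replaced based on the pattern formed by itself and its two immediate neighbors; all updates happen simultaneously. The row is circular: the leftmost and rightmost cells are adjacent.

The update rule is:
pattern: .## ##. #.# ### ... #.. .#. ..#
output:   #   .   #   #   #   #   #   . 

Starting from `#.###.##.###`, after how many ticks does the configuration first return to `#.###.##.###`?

12

tick 1: .###.##.####
tick 2: ###.##.####.
tick 3: ##.##.####.#
tick 4: #.##.####.##
tick 5: .##.####.###
tick 6: ##.####.###.
tick 7: #.####.###.#
tick 8: .####.###.##
tick 9: ####.###.##.
tick 10: ###.###.##.#
tick 11: ##.###.##.##
tick 12: #.###.##.###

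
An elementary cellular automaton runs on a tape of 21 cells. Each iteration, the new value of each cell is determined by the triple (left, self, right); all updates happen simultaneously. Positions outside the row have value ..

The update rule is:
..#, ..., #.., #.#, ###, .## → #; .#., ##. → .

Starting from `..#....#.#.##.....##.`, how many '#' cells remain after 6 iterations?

##.####.#.##.######.#
#.####.#.##.######.#.
.####.#.##.######.#.#
####.#.##.######.#.#.
###.#.##.######.#.#.#
##.#.##.######.#.#.#.
count of #: 14

14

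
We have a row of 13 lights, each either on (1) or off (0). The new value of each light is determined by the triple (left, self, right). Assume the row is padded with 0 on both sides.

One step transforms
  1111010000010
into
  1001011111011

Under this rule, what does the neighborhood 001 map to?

At position 10 the neighborhood is 001; the next row has 0 there.

0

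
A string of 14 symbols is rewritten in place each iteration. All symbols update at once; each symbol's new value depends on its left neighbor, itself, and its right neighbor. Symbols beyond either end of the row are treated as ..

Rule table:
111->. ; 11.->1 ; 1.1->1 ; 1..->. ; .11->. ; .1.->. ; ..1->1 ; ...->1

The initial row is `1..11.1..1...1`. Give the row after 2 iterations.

..1.11..1..11.
11.1.1.1..1.1.

11.1.1.1..1.1.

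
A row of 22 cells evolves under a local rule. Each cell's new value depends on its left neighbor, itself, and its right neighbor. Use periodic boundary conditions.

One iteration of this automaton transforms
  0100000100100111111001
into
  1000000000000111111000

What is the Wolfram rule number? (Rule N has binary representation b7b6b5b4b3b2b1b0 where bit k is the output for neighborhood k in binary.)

position 14: 111 → 1  (bit 7 = 1)
position 18: 110 → 1  (bit 6 = 1)
position 0: 101 → 1  (bit 5 = 1)
position 2: 100 → 0  (bit 4 = 0)
position 13: 011 → 1  (bit 3 = 1)
position 1: 010 → 0  (bit 2 = 0)
position 6: 001 → 0  (bit 1 = 0)
position 3: 000 → 0  (bit 0 = 0)
bits b7..b0 = 11101000 = 232

232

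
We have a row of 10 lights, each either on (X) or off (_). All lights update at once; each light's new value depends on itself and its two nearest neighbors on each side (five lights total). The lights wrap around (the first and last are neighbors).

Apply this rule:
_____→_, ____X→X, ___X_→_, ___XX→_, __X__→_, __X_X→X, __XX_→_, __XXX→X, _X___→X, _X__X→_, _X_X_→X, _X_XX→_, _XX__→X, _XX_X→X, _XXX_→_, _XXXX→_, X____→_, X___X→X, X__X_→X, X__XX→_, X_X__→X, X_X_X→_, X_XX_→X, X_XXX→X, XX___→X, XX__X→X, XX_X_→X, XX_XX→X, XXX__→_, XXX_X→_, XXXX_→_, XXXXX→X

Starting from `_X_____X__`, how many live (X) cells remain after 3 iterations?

5

__X__X__XX
XX__X____X
__XX_X_X_X
count of X: 5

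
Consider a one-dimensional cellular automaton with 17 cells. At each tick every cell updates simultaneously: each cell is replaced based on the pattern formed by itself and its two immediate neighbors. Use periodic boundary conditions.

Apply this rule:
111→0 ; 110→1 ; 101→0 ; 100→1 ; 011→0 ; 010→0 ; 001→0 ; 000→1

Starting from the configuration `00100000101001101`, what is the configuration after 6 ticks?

10011110000100100
01000011110010010
00111000011001001
10001111001100100
01100001100110010
00111100110011001

00111100110011001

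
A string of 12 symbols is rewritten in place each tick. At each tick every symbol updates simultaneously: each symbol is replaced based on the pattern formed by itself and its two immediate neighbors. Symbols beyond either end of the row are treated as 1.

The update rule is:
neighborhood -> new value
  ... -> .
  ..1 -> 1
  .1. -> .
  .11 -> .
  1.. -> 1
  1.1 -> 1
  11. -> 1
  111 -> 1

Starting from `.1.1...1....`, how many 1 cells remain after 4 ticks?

8

tick 1: 1.1.1.1.1..1
tick 2: 11.1.1.1.11.
tick 3: 111.1.1.1.11
tick 4: 1111.1.1.1.1
count of 1: 8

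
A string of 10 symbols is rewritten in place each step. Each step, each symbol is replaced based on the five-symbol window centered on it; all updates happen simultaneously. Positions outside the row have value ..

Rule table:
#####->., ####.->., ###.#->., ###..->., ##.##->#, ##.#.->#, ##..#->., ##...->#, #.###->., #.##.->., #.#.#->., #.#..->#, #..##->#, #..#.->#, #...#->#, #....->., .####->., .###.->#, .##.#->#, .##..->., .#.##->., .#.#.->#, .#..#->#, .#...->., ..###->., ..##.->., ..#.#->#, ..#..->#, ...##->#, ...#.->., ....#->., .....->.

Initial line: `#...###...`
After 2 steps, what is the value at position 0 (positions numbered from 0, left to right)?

#

#.##.#.#..
#..##.##..
position 0 holds #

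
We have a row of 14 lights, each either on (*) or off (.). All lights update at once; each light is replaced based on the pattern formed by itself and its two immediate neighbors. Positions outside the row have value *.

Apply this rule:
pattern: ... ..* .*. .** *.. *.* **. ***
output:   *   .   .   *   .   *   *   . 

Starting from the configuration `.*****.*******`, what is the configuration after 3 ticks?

**...***......
.*.*.*.*.****.
*.*.*.*.**..**

*.*.*.*.**..**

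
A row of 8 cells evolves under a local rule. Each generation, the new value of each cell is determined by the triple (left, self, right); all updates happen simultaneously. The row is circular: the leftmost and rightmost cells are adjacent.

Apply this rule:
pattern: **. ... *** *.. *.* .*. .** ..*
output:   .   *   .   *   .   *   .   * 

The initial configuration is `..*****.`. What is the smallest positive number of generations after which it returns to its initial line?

**.....*
..*****.

2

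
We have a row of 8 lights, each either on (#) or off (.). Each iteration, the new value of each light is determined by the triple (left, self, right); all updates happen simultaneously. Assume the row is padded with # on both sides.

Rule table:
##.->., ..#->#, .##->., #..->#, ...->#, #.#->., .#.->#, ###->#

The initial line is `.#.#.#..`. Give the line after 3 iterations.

iteration 1: .#.#.###
iteration 2: .#.#..##
iteration 3: .#.###.#

.#.###.#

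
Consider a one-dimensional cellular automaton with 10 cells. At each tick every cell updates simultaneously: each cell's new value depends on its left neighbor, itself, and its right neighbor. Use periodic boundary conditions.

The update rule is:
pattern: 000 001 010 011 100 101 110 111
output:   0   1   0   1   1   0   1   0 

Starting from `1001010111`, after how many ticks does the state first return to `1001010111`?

1110000100
1011001011
1011110010
0010011100
0101110110
1001010111

6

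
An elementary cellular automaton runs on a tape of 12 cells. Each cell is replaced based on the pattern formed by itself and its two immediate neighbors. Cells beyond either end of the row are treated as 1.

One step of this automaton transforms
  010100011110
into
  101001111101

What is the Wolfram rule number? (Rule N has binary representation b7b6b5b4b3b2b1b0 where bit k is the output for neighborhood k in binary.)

position 8: 111 → 1  (bit 7 = 1)
position 10: 110 → 0  (bit 6 = 0)
position 0: 101 → 1  (bit 5 = 1)
position 4: 100 → 0  (bit 4 = 0)
position 7: 011 → 1  (bit 3 = 1)
position 1: 010 → 0  (bit 2 = 0)
position 6: 001 → 1  (bit 1 = 1)
position 5: 000 → 1  (bit 0 = 1)
bits b7..b0 = 10101011 = 171

171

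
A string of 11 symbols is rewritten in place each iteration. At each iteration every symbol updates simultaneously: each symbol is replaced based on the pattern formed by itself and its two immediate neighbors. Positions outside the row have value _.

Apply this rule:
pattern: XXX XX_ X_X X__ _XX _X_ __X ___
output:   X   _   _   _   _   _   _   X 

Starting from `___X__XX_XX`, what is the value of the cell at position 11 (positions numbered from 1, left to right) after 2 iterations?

iteration 1: XX_________
iteration 2: ___XXXXXXXX
position 11 holds X

X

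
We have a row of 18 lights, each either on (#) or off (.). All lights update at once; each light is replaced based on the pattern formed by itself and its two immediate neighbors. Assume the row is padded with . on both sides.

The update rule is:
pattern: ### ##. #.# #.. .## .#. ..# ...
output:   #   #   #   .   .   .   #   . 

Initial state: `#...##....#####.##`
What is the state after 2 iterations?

iteration 1: ...#.#...#.#####.#
iteration 2: ..#.#...#.#.#####.

..#.#...#.#.#####.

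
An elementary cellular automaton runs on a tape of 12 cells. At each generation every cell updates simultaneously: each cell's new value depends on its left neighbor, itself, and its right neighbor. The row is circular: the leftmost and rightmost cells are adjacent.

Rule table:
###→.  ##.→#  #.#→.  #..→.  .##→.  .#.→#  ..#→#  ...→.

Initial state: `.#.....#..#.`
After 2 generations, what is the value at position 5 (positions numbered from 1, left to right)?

.

##....##.##.
.#...#.#..#.
position 5 holds .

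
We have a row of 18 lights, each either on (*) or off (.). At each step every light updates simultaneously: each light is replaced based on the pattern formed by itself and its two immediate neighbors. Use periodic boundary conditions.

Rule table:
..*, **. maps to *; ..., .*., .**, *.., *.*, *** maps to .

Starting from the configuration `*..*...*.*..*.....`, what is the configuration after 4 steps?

...*....*.....*..*

step 1: ..*...*....*.....*
step 2: .*...*....*.....*.
step 3: *...*....*.....*..
step 4: ...*....*.....*..*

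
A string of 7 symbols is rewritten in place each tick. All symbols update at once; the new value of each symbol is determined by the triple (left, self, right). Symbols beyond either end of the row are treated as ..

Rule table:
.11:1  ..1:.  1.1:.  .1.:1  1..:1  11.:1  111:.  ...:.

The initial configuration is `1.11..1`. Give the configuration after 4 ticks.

1.111.1
1.1.1.1
1.1.1.1  (fixed point — unchanged through tick 4)

1.1.1.1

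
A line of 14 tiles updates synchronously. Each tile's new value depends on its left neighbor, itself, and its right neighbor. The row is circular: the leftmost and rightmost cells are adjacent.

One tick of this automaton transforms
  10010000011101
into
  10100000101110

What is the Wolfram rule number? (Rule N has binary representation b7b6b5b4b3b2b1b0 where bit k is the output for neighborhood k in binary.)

226

position 10: 111 → 1  (bit 7 = 1)
position 0: 110 → 1  (bit 6 = 1)
position 12: 101 → 1  (bit 5 = 1)
position 1: 100 → 0  (bit 4 = 0)
position 9: 011 → 0  (bit 3 = 0)
position 3: 010 → 0  (bit 2 = 0)
position 2: 001 → 1  (bit 1 = 1)
position 5: 000 → 0  (bit 0 = 0)
bits b7..b0 = 11100010 = 226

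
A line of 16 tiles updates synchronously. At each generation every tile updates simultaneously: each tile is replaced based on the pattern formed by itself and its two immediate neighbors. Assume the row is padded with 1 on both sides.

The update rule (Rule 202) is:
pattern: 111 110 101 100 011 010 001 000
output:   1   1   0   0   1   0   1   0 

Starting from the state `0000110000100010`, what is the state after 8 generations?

0001110001000100
0011110010001001
0111110100010011
0111110000100111
0111110001001111
0111110010011111
0111110100111111
0111110001111111

0111110001111111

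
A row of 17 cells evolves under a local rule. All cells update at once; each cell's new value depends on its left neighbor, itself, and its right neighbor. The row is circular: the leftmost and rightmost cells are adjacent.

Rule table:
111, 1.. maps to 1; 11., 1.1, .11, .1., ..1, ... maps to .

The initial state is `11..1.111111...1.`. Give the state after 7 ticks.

.1......1.....1..

tick 1: ..1....1111.1....
tick 2: ...1....11...1...
tick 3: ....1.....1...1..
tick 4: .....1.....1...1.
tick 5: ......1.....1...1
tick 6: 1......1.....1...
tick 7: .1......1.....1..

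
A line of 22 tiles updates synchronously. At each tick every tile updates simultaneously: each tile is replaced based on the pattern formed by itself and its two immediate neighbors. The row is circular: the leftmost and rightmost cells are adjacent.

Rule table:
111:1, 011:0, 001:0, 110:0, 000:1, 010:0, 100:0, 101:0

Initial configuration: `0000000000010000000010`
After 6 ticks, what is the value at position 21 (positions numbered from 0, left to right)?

tick 1: 1111111111000111111000
tick 2: 0111111110010011110010
tick 3: 0011111100000001100000
tick 4: 1001111001111100001111
tick 5: 0000110000111001100111
tick 6: 0110000110010000000010
position 21 holds 0

0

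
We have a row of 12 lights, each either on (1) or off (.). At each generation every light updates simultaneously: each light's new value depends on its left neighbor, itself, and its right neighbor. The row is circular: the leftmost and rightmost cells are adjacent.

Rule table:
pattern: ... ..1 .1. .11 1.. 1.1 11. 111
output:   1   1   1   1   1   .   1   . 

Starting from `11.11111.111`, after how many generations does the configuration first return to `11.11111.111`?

.1.1...1.1..
11.11111.111

2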